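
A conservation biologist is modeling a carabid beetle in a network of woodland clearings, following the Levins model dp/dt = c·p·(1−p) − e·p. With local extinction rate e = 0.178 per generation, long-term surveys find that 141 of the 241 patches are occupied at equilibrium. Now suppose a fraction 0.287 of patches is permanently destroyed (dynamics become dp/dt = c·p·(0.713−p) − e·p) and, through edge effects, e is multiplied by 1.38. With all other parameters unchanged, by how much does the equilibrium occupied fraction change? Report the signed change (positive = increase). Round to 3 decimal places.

Observed p* = 141/241 = 0.58506.
Balance c(1−p*) = e gives c = e/(1 − 0.58506) = 0.178/0.41494 = 0.42898.
New p* = 0.713 − e/c = 0.713 − 0.24564/0.42898 = 0.14039.
Δp* = 0.14039 − 0.58506 = -0.44467.

-0.445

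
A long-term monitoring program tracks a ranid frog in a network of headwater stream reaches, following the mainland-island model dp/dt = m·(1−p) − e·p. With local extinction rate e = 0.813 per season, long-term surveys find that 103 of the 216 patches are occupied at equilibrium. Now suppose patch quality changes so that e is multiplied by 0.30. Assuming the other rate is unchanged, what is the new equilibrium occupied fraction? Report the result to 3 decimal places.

0.752

Observed p* = 103/216 = 0.47685.
Balance m(1−p*) = e·p* gives m = e·p*/(1−p*) = 0.813×0.47685/0.52315 = 0.74105.
New p* = m/(m+e) = 0.74105/(0.74105+0.24390) = 0.75237.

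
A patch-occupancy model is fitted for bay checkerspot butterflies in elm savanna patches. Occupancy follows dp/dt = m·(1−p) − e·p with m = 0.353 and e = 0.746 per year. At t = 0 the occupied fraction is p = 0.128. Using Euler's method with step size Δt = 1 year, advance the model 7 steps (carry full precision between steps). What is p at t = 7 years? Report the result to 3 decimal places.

Update rule: p ← p + [m·(1−p) − e·p]·Δt with Δt = 1.
step 1: Δp = +0.21233, p = 0.34033
step 2: Δp = -0.02102, p = 0.31931
step 3: Δp = +0.00208, p = 0.32139
step 4: Δp = -0.00021, p = 0.32118
step 5: Δp = +0.00002, p = 0.32120
step 6: Δp = -0.00000, p = 0.32120
step 7: Δp = +0.00000, p = 0.32120

0.321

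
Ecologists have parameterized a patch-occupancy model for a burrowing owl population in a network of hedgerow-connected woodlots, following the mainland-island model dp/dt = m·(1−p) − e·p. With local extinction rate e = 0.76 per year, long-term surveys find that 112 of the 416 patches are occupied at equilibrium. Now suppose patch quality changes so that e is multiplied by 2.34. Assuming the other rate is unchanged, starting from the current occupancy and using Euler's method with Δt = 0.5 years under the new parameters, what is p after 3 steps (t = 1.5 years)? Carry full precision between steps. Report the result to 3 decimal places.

0.136

Observed p* = 112/416 = 0.26923.
Balance m(1−p*) = e·p* gives m = e·p*/(1−p*) = 0.76×0.26923/0.73077 = 0.28000.
Starting from p₀ = 0.26923; update p ← p + (dp/dt)·Δt with the new parameters.
t = 0.5: p = 0.26923 + (-0.13709) = 0.13214
t = 1: p = 0.13214 + (+0.00400) = 0.13614
t = 1.5: p = 0.13614 + (-0.00012) = 0.13602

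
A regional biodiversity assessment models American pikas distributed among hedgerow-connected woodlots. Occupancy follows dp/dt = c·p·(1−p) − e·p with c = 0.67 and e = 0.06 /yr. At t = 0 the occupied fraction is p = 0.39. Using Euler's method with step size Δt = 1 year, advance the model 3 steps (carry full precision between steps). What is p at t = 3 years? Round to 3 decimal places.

Update rule: p ← p + [c·p·(1−p) − e·p]·Δt with Δt = 1.
  1  |  dp/dt·Δt = +0.135993  |  p_1 = 0.525993
  2  |  dp/dt·Δt = +0.135488  |  p_2 = 0.661481
  3  |  dp/dt·Δt = +0.110340  |  p_3 = 0.771821

0.772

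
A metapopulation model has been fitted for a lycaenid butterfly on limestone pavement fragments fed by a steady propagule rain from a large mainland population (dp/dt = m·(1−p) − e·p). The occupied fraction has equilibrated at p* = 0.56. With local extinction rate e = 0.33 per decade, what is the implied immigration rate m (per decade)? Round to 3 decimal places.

At equilibrium m(1−p*) = e·p*, so m = e·p*/(1−p*).
m = 0.33 × 0.56 / 0.4400 = 0.1848/0.4400 = 0.4200.

0.420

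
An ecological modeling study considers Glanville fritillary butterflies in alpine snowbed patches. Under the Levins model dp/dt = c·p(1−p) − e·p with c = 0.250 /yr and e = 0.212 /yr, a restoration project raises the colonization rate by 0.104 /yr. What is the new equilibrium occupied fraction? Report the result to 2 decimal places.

0.40

Before: p* = 1 − 0.212/0.250 = 0.1520.
After the change, c = 0.354, e = 0.212, so p* = 1 − 0.212/0.354 = 0.4011.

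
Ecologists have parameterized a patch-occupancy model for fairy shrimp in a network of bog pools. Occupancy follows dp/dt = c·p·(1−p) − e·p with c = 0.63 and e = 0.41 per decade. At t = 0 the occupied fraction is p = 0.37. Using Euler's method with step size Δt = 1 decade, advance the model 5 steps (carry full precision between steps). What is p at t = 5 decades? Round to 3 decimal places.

Update rule: p ← p + [c·p·(1−p) − e·p]·Δt with Δt = 1.
t = 1: p = 0.37000 + (-0.00485) = 0.36515
t = 2: p = 0.36515 + (-0.00367) = 0.36148
t = 3: p = 0.36148 + (-0.00280) = 0.35869
t = 4: p = 0.35869 + (-0.00214) = 0.35655
t = 5: p = 0.35655 + (-0.00165) = 0.35490

0.355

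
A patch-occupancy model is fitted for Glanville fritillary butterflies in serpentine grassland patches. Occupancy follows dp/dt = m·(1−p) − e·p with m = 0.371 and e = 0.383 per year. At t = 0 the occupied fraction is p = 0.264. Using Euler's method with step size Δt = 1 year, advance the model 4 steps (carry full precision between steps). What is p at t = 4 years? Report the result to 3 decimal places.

Update rule: p ← p + [m·(1−p) − e·p]·Δt with Δt = 1.
step 1: Δp = +0.17194, p = 0.43594
step 2: Δp = +0.04230, p = 0.47824
step 3: Δp = +0.01041, p = 0.48865
step 4: Δp = +0.00256, p = 0.49121

0.491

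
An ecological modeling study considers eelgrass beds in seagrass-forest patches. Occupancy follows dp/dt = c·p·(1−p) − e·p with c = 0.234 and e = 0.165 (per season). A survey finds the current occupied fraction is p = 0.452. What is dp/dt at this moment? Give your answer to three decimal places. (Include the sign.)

-0.017

Colonization term: c·p·(1−p) = 0.234×0.452×0.5480 = 0.05796.
Extinction term: e·p = 0.07458.
dp/dt = 0.05796 − 0.07458 = -0.01662.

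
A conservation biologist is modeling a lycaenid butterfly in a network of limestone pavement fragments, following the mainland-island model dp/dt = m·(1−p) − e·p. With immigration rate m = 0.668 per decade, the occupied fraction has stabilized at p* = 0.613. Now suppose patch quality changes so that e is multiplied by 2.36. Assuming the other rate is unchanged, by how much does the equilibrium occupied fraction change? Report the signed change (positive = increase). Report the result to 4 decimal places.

Balance m(1−p*) = e·p* gives e = m(1−p*)/p* = 0.668×0.38700/0.61300 = 0.42172.
New p* = m/(m+e) = 0.66800/(0.66800+0.99526) = 0.40162.
Δp* = 0.40162 − 0.61300 = -0.21138.

-0.2114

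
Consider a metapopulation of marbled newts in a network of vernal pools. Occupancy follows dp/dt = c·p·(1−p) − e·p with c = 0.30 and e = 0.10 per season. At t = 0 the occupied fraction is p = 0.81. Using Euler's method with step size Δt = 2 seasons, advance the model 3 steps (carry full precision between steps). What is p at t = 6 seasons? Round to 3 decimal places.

0.690

Update rule: p ← p + [c·p·(1−p) − e·p]·Δt with Δt = 2.
  1  |  dp/dt·Δt = -0.069660  |  p_1 = 0.740340
  2  |  dp/dt·Δt = -0.032726  |  p_2 = 0.707614
  3  |  dp/dt·Δt = -0.017385  |  p_3 = 0.690229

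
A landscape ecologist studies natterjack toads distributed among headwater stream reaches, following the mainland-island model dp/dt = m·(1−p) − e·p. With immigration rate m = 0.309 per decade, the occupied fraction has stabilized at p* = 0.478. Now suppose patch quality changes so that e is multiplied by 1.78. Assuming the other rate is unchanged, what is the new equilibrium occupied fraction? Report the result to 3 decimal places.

Balance m(1−p*) = e·p* gives e = m(1−p*)/p* = 0.309×0.52200/0.47800 = 0.33744.
New p* = m/(m+e) = 0.30900/(0.30900+0.60064) = 0.33969.

0.340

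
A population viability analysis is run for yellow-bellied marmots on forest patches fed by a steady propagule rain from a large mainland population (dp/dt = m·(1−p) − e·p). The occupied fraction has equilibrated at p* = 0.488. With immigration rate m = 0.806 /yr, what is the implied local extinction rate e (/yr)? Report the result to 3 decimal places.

0.846

At equilibrium m(1−p*) = e·p*, so e = m(1−p*)/p*.
e = 0.806 × 0.5120 / 0.488 = 0.8456.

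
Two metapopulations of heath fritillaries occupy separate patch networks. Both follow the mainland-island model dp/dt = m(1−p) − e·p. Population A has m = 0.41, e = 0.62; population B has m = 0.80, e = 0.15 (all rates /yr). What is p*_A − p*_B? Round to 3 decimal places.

A: p*_A = m/(m+e) = 0.41/1.0300 = 0.3981.
B: p*_B = 0.80/0.9500 = 0.8421.
p*_A − p*_B = 0.3981 − 0.8421 = -0.4440.

-0.444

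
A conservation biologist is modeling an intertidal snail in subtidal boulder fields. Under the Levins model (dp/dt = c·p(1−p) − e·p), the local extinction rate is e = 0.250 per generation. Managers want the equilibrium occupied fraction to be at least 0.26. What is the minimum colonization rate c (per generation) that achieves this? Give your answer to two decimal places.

0.34

p* = 1 − e/c ≥ 0.26 requires e/c ≤ 0.7400, i.e. c ≥ e/0.7400.
c_min = 0.250/0.7400 = 0.3378.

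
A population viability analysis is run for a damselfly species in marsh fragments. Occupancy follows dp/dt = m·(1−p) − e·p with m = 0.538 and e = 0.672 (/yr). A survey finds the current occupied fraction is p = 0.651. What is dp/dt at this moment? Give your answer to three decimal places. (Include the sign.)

-0.250

Colonization term: m·(1−p) = 0.538×0.3490 = 0.18776.
Extinction term: e·p = 0.43747.
dp/dt = 0.18776 − 0.43747 = -0.24971.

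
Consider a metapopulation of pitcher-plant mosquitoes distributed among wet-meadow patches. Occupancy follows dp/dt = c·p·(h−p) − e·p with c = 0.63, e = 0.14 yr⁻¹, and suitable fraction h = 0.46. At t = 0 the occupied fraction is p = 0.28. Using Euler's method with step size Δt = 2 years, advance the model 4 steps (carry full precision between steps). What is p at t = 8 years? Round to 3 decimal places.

Update rule: p ← p + [c·p·(h−p) − e·p]·Δt with Δt = 2.
p: 0.28000 → 0.26510  (Δp = -0.01490)
p: 0.26510 → 0.25598  (Δp = -0.00913)
p: 0.25598 → 0.25011  (Δp = -0.00587)
p: 0.25011 → 0.24622  (Δp = -0.00389)

0.246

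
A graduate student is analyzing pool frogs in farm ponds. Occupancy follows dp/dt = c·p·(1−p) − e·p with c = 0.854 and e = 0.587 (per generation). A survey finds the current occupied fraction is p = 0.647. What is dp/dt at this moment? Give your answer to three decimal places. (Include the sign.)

-0.185

Colonization term: c·p·(1−p) = 0.854×0.647×0.3530 = 0.19505.
Extinction term: e·p = 0.37979.
dp/dt = 0.19505 − 0.37979 = -0.18474.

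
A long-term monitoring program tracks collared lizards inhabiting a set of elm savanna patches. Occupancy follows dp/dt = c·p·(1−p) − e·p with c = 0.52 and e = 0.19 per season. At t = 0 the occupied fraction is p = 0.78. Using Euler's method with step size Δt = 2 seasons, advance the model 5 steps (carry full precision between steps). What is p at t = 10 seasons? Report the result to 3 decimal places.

0.635

Update rule: p ← p + [c·p·(1−p) − e·p]·Δt with Δt = 2.
  1  |  dp/dt·Δt = -0.117936  |  p_1 = 0.662064
  2  |  dp/dt·Δt = -0.018900  |  p_2 = 0.643164
  3  |  dp/dt·Δt = -0.005718  |  p_3 = 0.637446
  4  |  dp/dt·Δt = -0.001877  |  p_4 = 0.635569
  5  |  dp/dt·Δt = -0.000631  |  p_5 = 0.634939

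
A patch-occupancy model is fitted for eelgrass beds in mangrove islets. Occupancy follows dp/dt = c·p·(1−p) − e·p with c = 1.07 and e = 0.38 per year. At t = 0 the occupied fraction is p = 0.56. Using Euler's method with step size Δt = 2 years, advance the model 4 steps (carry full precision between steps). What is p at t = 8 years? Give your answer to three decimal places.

Update rule: p ← p + [c·p·(1−p) − e·p]·Δt with Δt = 2.
step 1: Δp = +0.10170, p = 0.66170
step 2: Δp = -0.02384, p = 0.63786
step 3: Δp = +0.00956, p = 0.64742
step 4: Δp = -0.00354, p = 0.64387

0.644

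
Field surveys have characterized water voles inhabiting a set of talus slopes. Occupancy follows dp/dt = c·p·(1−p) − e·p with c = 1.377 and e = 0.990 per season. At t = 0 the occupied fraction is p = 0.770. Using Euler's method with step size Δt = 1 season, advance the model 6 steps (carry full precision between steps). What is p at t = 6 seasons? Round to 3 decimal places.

Update rule: p ← p + [c·p·(1−p) − e·p]·Δt with Δt = 1.
  1  |  dp/dt·Δt = -0.518433  |  p_1 = 0.251567
  2  |  dp/dt·Δt = +0.010212  |  p_2 = 0.261778
  3  |  dp/dt·Δt = +0.006945  |  p_3 = 0.268724
  4  |  dp/dt·Δt = +0.004560  |  p_4 = 0.273283
  5  |  dp/dt·Δt = +0.002921  |  p_5 = 0.276204
  6  |  dp/dt·Δt = +0.001841  |  p_6 = 0.278046

0.278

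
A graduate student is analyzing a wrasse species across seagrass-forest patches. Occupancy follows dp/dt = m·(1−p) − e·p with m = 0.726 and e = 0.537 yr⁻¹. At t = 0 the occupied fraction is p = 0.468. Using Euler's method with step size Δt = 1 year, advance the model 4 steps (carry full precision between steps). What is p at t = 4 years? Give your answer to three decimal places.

Update rule: p ← p + [m·(1−p) − e·p]·Δt with Δt = 1.
t = 1: p = 0.46800 + (+0.13492) = 0.60292
t = 2: p = 0.60292 + (-0.03548) = 0.56743
t = 3: p = 0.56743 + (+0.00933) = 0.57677
t = 4: p = 0.57677 + (-0.00245) = 0.57431

0.574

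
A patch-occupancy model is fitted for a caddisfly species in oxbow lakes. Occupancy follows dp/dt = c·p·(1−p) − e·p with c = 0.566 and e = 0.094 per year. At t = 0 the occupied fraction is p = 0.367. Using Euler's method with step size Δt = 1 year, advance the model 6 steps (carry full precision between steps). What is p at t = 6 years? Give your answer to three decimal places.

0.794

Update rule: p ← p + [c·p·(1−p) − e·p]·Δt with Δt = 1.
  1  |  dp/dt·Δt = +0.096990  |  p_1 = 0.463990
  2  |  dp/dt·Δt = +0.097151  |  p_2 = 0.561141
  3  |  dp/dt·Δt = +0.086637  |  p_3 = 0.647778
  4  |  dp/dt·Δt = +0.068248  |  p_4 = 0.716026
  5  |  dp/dt·Δt = +0.047780  |  p_5 = 0.763806
  6  |  dp/dt·Δt = +0.030312  |  p_6 = 0.794118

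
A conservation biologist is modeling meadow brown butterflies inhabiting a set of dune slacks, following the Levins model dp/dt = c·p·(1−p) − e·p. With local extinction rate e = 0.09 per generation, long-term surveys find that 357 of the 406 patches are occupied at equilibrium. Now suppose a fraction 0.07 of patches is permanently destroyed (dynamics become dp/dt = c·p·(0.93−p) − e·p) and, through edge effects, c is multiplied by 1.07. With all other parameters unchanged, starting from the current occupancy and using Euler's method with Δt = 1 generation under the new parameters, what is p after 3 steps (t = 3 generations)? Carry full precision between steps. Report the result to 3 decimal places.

Observed p* = 357/406 = 0.87931.
Balance c(1−p*) = e gives c = e/(1 − 0.87931) = 0.09/0.12069 = 0.74571.
Starting from p₀ = 0.87931; update p ← p + (dp/dt)·Δt with the new parameters.
t = 1: p = 0.87931 + (-0.04357) = 0.83574
t = 2: p = 0.83574 + (-0.01236) = 0.82338
t = 3: p = 0.82338 + (-0.00406) = 0.81932

0.819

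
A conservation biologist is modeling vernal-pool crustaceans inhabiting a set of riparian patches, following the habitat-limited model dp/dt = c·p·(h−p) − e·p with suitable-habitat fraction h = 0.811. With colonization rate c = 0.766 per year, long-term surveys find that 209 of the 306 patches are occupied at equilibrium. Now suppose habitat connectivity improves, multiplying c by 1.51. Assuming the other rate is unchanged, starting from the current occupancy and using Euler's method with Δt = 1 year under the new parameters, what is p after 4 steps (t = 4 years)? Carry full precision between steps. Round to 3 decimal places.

0.726

Observed p* = 209/306 = 0.68301.
Balance c(h−p*) = e gives e = 0.766×(0.811 − 0.68301) = 0.09804.
Starting from p₀ = 0.68301; update p ← p + (dp/dt)·Δt with the new parameters.
t = 1: p = 0.68301 + (+0.03415) = 0.71716
t = 2: p = 0.71716 + (+0.00753) = 0.72469
t = 3: p = 0.72469 + (+0.00130) = 0.72599
t = 4: p = 0.72599 + (+0.00021) = 0.72620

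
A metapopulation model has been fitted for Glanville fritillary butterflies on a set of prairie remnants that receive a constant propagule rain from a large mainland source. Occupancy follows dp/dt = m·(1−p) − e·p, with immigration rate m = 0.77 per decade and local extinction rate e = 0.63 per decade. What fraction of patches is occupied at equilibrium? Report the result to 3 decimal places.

At equilibrium the propagule rain into empty patches balances local extinction: m(1−p*) = e·p*.
p* = m/(m+e) = 0.77/(0.77+0.63) = 0.77/1.4000 = 0.5500.

0.550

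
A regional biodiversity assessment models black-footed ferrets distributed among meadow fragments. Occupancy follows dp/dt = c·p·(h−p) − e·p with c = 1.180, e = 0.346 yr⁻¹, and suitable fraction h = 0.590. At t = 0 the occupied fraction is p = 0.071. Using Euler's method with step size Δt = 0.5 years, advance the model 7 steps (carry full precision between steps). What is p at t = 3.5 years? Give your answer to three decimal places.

Update rule: p ← p + [c·p·(h−p) − e·p]·Δt with Δt = 0.5.
p: 0.07100 → 0.08046  (Δp = +0.00946)
p: 0.08046 → 0.09073  (Δp = +0.01027)
p: 0.09073 → 0.10176  (Δp = +0.01103)
p: 0.10176 → 0.11346  (Δp = +0.01171)
p: 0.11346 → 0.12574  (Δp = +0.01227)
p: 0.12574 → 0.13843  (Δp = +0.01269)
p: 0.13843 → 0.15136  (Δp = +0.01293)

0.151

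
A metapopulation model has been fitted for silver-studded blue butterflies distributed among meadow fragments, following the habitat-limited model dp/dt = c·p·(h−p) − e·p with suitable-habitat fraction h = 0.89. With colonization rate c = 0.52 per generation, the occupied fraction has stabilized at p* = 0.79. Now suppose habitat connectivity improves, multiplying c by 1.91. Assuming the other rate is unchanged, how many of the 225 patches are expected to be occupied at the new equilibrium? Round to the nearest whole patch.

Balance c(h−p*) = e gives e = 0.52×(0.89 − 0.79000) = 0.05200.
New p* = 0.89 − e/c = 0.89 − 0.05200/0.99320 = 0.83764.
Expected occupied = 225 × 0.83764 = 188.47 ≈ 188.

188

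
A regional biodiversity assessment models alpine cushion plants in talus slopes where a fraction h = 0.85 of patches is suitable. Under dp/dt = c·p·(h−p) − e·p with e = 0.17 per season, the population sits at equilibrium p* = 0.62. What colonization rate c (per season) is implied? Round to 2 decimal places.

At equilibrium c(h−p*) = e, so c = e/(h−p*).
c = 0.17/(0.85 − 0.62) = 0.17/0.2300 = 0.7391.

0.74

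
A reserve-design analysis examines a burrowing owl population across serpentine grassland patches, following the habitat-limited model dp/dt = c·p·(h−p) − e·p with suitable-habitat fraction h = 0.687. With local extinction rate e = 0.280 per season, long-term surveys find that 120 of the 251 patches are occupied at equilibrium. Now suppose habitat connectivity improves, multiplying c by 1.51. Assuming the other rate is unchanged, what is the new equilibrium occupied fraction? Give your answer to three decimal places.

0.549

Observed p* = 120/251 = 0.47809.
Balance c(h−p*) = e gives c = e/(0.687 − 0.47809) = 0.280/0.20891 = 1.34029.
New p* = 0.687 − e/c = 0.687 − 0.28000/2.02384 = 0.54865.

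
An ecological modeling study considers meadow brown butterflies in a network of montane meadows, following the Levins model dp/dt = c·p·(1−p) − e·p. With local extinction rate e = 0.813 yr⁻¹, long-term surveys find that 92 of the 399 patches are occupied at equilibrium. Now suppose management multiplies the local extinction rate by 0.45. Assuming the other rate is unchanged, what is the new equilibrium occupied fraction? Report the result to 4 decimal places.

Observed p* = 92/399 = 0.23058.
Balance c(1−p*) = e gives c = e/(1 − 0.23058) = 0.813/0.76942 = 1.05664.
New p* = 1 − e/c = 1 − 0.36585/1.05664 = 0.65376.

0.6538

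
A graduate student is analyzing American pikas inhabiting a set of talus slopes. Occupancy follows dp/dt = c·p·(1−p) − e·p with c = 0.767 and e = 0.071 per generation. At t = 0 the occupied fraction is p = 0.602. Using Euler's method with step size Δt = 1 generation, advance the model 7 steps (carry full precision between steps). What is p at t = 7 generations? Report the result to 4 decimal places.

Update rule: p ← p + [c·p·(1−p) − e·p]·Δt with Δt = 1.
  1  |  dp/dt·Δt = +0.141028  |  p_1 = 0.743028
  2  |  dp/dt·Δt = +0.093694  |  p_2 = 0.836722
  3  |  dp/dt·Δt = +0.045379  |  p_3 = 0.882101
  4  |  dp/dt·Δt = +0.017138  |  p_4 = 0.899239
  5  |  dp/dt·Δt = +0.005651  |  p_5 = 0.904890
  6  |  dp/dt·Δt = +0.001764  |  p_6 = 0.906654
  7  |  dp/dt·Δt = +0.000541  |  p_7 = 0.907195

0.9072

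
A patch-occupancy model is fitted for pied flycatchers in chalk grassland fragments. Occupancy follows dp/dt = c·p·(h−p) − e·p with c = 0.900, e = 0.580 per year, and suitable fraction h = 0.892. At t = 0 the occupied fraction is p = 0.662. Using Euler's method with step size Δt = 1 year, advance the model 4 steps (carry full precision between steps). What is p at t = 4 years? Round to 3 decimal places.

Update rule: p ← p + [c·p·(h−p) − e·p]·Δt with Δt = 1.
t = 1: p = 0.66200 + (-0.24693) = 0.41507
t = 2: p = 0.41507 + (-0.06258) = 0.35249
t = 3: p = 0.35249 + (-0.03329) = 0.31920
t = 4: p = 0.31920 + (-0.02058) = 0.29862

0.299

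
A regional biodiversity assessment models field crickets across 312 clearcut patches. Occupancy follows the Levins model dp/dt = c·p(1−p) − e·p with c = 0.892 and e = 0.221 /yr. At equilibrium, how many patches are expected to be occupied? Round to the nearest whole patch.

p* = 1 − e/c = 1 − 0.221/0.892 = 0.7522.
Expected occupied patches = N × p* = 312 × 0.7522 = 234.70 ≈ 235.

235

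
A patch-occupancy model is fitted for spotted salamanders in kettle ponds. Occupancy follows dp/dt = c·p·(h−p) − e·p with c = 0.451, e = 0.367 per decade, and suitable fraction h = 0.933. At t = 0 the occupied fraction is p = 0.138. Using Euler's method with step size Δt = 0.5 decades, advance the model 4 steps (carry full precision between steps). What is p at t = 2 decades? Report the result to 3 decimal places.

Update rule: p ← p + [c·p·(h−p) − e·p]·Δt with Δt = 0.5.
  1  |  dp/dt·Δt = -0.000583  |  p_1 = 0.137417
  2  |  dp/dt·Δt = -0.000563  |  p_2 = 0.136854
  3  |  dp/dt·Δt = -0.000543  |  p_3 = 0.136311
  4  |  dp/dt·Δt = -0.000524  |  p_4 = 0.135786

0.136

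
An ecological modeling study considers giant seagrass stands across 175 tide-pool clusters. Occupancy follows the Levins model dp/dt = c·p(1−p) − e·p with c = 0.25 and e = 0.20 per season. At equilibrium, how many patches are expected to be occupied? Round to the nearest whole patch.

p* = 1 − e/c = 1 − 0.20/0.25 = 0.2000.
Expected occupied patches = N × p* = 175 × 0.2000 = 35.00 ≈ 35.

35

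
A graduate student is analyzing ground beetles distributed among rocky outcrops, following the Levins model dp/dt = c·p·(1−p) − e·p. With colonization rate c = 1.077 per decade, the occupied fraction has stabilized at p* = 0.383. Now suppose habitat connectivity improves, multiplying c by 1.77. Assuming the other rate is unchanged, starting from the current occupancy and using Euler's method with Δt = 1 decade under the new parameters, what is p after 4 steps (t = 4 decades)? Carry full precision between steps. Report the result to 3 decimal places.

Balance c(1−p*) = e gives e = 1.077×(1 − 0.38300) = 0.66451.
Starting from p₀ = 0.38300; update p ← p + (dp/dt)·Δt with the new parameters.
  1  |  dp/dt·Δt = +0.195970  |  p_1 = 0.578970
  2  |  dp/dt·Δt = +0.079953  |  p_2 = 0.658924
  3  |  dp/dt·Δt = -0.009435  |  p_3 = 0.649489
  4  |  dp/dt·Δt = +0.002382  |  p_4 = 0.651870

0.652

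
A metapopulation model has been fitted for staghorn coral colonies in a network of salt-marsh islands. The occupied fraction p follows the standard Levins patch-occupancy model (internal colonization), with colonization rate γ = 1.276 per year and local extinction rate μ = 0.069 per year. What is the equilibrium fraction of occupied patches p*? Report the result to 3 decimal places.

0.946

At equilibrium, colonization balances extinction: γ·p*·(1−p*) = μ·p*.
So p* = 1 − μ/γ = 1 − 0.069/1.276 = 1 − 0.0541 = 0.9459.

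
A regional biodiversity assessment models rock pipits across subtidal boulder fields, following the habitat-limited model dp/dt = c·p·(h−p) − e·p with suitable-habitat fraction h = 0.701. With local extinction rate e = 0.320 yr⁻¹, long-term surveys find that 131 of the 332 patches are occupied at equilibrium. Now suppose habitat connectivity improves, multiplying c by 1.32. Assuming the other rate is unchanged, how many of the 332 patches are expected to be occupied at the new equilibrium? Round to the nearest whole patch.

Observed p* = 131/332 = 0.39458.
Balance c(h−p*) = e gives c = e/(0.701 − 0.39458) = 0.320/0.30642 = 1.04432.
New p* = 0.701 − e/c = 0.701 − 0.32000/1.37850 = 0.46886.
Expected occupied = 332 × 0.46886 = 155.66 ≈ 156.

156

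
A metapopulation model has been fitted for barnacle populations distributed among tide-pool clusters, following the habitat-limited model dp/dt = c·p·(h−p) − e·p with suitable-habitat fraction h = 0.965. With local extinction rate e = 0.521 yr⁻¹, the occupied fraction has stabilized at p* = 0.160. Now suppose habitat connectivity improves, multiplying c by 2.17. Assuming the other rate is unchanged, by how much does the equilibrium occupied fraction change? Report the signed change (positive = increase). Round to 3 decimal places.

Balance c(h−p*) = e gives c = e/(0.965 − 0.16000) = 0.521/0.80500 = 0.64720.
New p* = 0.965 − e/c = 0.965 − 0.52100/1.40442 = 0.59403.
Δp* = 0.59403 − 0.16000 = +0.43403.

0.434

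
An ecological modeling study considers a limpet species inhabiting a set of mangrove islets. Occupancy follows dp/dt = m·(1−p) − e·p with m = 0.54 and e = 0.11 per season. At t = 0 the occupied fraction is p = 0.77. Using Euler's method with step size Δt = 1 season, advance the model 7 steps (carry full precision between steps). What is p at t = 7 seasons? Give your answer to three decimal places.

0.831

Update rule: p ← p + [m·(1−p) − e·p]·Δt with Δt = 1.
step 1: Δp = +0.03950, p = 0.80950
step 2: Δp = +0.01383, p = 0.82332
step 3: Δp = +0.00484, p = 0.82816
step 4: Δp = +0.00169, p = 0.82986
step 5: Δp = +0.00059, p = 0.83045
step 6: Δp = +0.00021, p = 0.83066
step 7: Δp = +0.00007, p = 0.83073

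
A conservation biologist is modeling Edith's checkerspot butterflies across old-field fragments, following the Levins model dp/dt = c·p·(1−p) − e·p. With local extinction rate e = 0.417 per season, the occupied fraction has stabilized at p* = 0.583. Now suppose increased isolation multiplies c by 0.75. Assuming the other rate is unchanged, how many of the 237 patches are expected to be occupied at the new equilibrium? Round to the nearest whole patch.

Balance c(1−p*) = e gives c = e/(1 − 0.58300) = 0.417/0.41700 = 1.00000.
New p* = 1 − e/c = 1 − 0.41700/0.75000 = 0.44400.
Expected occupied = 237 × 0.44400 = 105.23 ≈ 105.

105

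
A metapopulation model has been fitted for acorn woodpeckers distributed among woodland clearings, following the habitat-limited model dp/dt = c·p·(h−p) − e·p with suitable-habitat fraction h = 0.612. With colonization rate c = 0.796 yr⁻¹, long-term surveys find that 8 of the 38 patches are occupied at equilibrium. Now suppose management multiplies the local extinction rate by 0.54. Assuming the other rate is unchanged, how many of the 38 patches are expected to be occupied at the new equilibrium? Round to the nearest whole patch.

15

Observed p* = 8/38 = 0.21053.
Balance c(h−p*) = e gives e = 0.796×(0.612 − 0.21053) = 0.31957.
New p* = 0.612 − e/c = 0.612 − 0.17257/0.79600 = 0.39520.
Expected occupied = 38 × 0.39520 = 15.02 ≈ 15.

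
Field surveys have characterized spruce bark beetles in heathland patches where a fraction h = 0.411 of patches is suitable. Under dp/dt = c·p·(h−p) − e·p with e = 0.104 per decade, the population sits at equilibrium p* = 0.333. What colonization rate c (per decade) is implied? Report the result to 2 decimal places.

At equilibrium c(h−p*) = e, so c = e/(h−p*).
c = 0.104/(0.411 − 0.333) = 0.104/0.0780 = 1.3333.

1.33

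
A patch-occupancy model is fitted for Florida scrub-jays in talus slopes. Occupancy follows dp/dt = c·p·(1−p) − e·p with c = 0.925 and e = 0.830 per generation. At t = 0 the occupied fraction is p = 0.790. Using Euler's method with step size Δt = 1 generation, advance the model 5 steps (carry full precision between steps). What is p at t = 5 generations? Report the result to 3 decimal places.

Update rule: p ← p + [c·p·(1−p) − e·p]·Δt with Δt = 1.
p: 0.79000 → 0.28776  (Δp = -0.50224)
p: 0.28776 → 0.23850  (Δp = -0.04926)
p: 0.23850 → 0.20854  (Δp = -0.02996)
p: 0.20854 → 0.18813  (Δp = -0.02042)
p: 0.18813 → 0.17326  (Δp = -0.01486)

0.173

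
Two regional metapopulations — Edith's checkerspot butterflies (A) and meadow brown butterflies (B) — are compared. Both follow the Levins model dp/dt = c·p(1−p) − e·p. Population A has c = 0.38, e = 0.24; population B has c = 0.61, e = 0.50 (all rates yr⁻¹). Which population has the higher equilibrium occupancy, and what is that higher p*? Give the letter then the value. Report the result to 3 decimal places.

A, 0.368

A: p*_A = 1 − 0.24/0.38 = 0.3684.
B: p*_B = 1 − 0.50/0.61 = 0.1803.
A is higher at 0.3684.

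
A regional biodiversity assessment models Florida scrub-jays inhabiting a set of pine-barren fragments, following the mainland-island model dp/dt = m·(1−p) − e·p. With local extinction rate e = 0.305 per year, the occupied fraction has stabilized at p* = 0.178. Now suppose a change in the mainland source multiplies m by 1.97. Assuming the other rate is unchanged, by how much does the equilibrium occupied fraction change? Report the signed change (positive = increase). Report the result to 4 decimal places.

Balance m(1−p*) = e·p* gives m = e·p*/(1−p*) = 0.305×0.17800/0.82200 = 0.06605.
New p* = m/(m+e) = 0.13012/(0.13012+0.30500) = 0.29904.
Δp* = 0.29904 − 0.17800 = +0.12104.

0.1210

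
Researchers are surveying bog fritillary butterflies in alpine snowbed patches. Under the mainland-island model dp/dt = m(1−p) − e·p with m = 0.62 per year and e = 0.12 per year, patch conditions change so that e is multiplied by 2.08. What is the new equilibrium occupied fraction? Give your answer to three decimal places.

Before: p* = 0.62/(0.62+0.12) = 0.8378.
After: m = 0.62, e = 0.2496; p* = 0.62/0.8696 = 0.7130.

0.713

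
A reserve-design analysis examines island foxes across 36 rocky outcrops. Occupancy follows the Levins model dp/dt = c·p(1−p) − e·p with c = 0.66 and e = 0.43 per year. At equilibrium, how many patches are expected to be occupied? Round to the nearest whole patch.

p* = 1 − e/c = 1 − 0.43/0.66 = 0.3485.
Expected occupied patches = N × p* = 36 × 0.3485 = 12.55 ≈ 13.

13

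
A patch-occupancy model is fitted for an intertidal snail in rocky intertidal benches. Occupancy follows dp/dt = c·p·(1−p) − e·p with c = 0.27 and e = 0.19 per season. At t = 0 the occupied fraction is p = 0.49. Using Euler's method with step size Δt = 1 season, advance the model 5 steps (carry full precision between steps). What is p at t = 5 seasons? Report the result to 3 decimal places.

Update rule: p ← p + [c·p·(1−p) − e·p]·Δt with Δt = 1.
p: 0.49000 → 0.46437  (Δp = -0.02563)
p: 0.46437 → 0.44330  (Δp = -0.02107)
p: 0.44330 → 0.42570  (Δp = -0.01759)
p: 0.42570 → 0.41083  (Δp = -0.01487)
p: 0.41083 → 0.39813  (Δp = -0.01270)

0.398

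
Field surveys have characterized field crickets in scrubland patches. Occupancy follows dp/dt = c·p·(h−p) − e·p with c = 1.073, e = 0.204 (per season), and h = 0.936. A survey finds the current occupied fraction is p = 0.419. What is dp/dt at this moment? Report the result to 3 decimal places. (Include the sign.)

Colonization term: c·p·(h−p) = 1.073×0.419×0.5170 = 0.23244.
Extinction term: e·p = 0.08548.
dp/dt = 0.23244 − 0.08548 = 0.14696.

0.147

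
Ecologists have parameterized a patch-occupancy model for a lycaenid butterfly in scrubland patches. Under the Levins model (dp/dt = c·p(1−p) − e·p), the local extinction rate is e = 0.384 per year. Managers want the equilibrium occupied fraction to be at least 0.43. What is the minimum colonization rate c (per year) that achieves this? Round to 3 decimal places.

p* = 1 − e/c ≥ 0.43 requires e/c ≤ 0.5700, i.e. c ≥ e/0.5700.
c_min = 0.384/0.5700 = 0.6737.

0.674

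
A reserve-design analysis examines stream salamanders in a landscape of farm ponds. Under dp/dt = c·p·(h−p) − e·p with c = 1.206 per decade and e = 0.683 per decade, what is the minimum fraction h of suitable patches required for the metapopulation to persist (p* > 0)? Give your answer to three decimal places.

p* = h − e/c is positive only when h > e/c.
h_min = e/c = 0.683/1.206 = 0.5663.

0.566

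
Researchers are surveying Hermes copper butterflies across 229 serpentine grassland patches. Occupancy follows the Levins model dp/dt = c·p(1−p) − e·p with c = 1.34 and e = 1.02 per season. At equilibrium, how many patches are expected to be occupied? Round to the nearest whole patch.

55

p* = 1 − e/c = 1 − 1.02/1.34 = 0.2388.
Expected occupied patches = N × p* = 229 × 0.2388 = 54.69 ≈ 55.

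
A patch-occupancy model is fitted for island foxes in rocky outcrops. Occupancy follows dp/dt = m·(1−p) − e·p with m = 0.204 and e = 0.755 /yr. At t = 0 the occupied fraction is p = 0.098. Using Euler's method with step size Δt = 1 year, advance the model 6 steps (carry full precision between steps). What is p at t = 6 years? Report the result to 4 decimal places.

Update rule: p ← p + [m·(1−p) − e·p]·Δt with Δt = 1.
  1  |  dp/dt·Δt = +0.110018  |  p_1 = 0.208018
  2  |  dp/dt·Δt = +0.004511  |  p_2 = 0.212529
  3  |  dp/dt·Δt = +0.000185  |  p_3 = 0.212714
  4  |  dp/dt·Δt = +0.000008  |  p_4 = 0.212721
  5  |  dp/dt·Δt = +0.000000  |  p_5 = 0.212722
  6  |  dp/dt·Δt = +0.000000  |  p_6 = 0.212722

0.2127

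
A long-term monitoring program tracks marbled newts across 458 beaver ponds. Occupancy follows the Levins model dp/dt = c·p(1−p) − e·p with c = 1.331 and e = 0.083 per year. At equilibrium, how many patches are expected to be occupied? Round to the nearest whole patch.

429

p* = 1 − e/c = 1 − 0.083/1.331 = 0.9376.
Expected occupied patches = N × p* = 458 × 0.9376 = 429.44 ≈ 429.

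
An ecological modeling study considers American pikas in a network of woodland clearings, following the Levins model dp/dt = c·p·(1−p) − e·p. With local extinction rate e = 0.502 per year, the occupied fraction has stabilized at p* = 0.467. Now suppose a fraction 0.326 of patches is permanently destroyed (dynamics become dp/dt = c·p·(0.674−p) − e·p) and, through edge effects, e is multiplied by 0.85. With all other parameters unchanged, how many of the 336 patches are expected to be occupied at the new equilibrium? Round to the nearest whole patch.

74

Balance c(1−p*) = e gives c = e/(1 − 0.46700) = 0.502/0.53300 = 0.94184.
New p* = 0.674 − e/c = 0.674 − 0.42670/0.94184 = 0.22095.
Expected occupied = 336 × 0.22095 = 74.24 ≈ 74.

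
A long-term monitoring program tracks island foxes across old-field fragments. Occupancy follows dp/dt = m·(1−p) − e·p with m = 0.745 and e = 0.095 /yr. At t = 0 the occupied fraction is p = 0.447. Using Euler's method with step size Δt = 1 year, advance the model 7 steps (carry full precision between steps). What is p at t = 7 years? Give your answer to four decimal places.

Update rule: p ← p + [m·(1−p) − e·p]·Δt with Δt = 1.
p: 0.44700 → 0.81652  (Δp = +0.36952)
p: 0.81652 → 0.87564  (Δp = +0.05912)
p: 0.87564 → 0.88510  (Δp = +0.00946)
p: 0.88510 → 0.88662  (Δp = +0.00151)
p: 0.88662 → 0.88686  (Δp = +0.00024)
p: 0.88686 → 0.88690  (Δp = +0.00004)
p: 0.88690 → 0.88690  (Δp = +0.00001)

0.8869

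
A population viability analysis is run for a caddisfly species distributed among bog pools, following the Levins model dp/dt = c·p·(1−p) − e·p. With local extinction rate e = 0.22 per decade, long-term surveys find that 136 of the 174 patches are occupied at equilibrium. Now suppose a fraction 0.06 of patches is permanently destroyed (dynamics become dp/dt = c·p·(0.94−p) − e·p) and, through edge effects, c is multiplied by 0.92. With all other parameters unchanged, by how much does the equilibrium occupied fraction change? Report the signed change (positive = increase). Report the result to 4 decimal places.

-0.0790

Observed p* = 136/174 = 0.78161.
Balance c(1−p*) = e gives c = e/(1 − 0.78161) = 0.22/0.21839 = 1.00737.
New p* = 0.94 − e/c = 0.94 − 0.22000/0.92678 = 0.70262.
Δp* = 0.70262 − 0.78161 = -0.07899.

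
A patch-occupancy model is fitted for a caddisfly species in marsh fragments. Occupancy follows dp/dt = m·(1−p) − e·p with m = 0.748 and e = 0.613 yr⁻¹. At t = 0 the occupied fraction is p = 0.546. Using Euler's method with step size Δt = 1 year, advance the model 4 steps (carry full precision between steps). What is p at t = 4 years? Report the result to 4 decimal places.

0.5495

Update rule: p ← p + [m·(1−p) − e·p]·Δt with Δt = 1.
  1  |  dp/dt·Δt = +0.004894  |  p_1 = 0.550894
  2  |  dp/dt·Δt = -0.001767  |  p_2 = 0.549127
  3  |  dp/dt·Δt = +0.000638  |  p_3 = 0.549765
  4  |  dp/dt·Δt = -0.000230  |  p_4 = 0.549535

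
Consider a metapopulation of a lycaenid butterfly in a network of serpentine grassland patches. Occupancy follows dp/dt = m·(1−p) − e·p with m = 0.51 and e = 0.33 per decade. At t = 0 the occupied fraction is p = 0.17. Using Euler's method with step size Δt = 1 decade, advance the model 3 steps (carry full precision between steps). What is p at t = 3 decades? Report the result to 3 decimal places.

0.605

Update rule: p ← p + [m·(1−p) − e·p]·Δt with Δt = 1.
t = 1: p = 0.17000 + (+0.36720) = 0.53720
t = 2: p = 0.53720 + (+0.05875) = 0.59595
t = 3: p = 0.59595 + (+0.00940) = 0.60535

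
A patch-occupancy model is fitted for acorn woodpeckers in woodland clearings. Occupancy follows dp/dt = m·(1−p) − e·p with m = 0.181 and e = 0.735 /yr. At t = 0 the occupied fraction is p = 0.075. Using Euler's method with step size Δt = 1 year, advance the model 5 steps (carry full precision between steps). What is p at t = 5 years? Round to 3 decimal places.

Update rule: p ← p + [m·(1−p) − e·p]·Δt with Δt = 1.
step 1: Δp = +0.11230, p = 0.18730
step 2: Δp = +0.00943, p = 0.19673
step 3: Δp = +0.00079, p = 0.19753
step 4: Δp = +0.00007, p = 0.19759
step 5: Δp = +0.00001, p = 0.19760

0.198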